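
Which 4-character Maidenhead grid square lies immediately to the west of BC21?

BC11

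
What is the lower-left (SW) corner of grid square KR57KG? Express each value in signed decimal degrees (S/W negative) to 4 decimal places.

87.2500, 30.8333

Field K=10, R=17: +10·20° lon, +17·10° lat → SW at lon 20°, lat 80°.
Square 5, 7: +5·2° lon, +7·1° lat → SW at lon 30°, lat 87°.
Subsquare k=10, g=6: +10·0.0833333° lon, +6·0.0416667° lat → SW at lon 30.8333°, lat 87.25°.
latitude 87.2500, longitude 30.8333.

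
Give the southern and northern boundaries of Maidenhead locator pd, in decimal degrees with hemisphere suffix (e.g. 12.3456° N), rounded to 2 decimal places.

Field P=15, D=3: +15·20° lon, +3·10° lat → SW at lon 120°, lat -60°.
Cell spans 20° lon × 10° lat.
south 60.00° S, north 50.00° S.

60.00° S, 50.00° S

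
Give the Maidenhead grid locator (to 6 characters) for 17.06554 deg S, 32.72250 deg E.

KH62iw

Shift to the Maidenhead origin (180°W, 90°S): lon 212.7225, lat 72.9345.
Field (20°×10°, letters A–R): lon ⌊212.7225/20⌋ = 10 → K; lat ⌊72.9345/10⌋ = 7 → H.
Square (2°×1°, digits 0–9): lon ⌊12.7225/2⌋ = 6; lat ⌊2.9345/1⌋ = 2.
Subsquare (5′×2.5′, letters a–x): lon ⌊0.7225/0.0833333⌋ = 8 → i; lat ⌊0.9345/0.0416667⌋ = 22 → w.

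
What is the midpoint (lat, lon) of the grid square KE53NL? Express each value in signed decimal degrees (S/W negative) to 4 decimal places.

-46.5208, 31.1250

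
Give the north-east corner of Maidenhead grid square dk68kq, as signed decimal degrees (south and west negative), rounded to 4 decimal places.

18.7083, -107.0833

Field D=3, K=10: +3·20° lon, +10·10° lat → SW at lon -120°, lat 10°.
Square 6, 8: +6·2° lon, +8·1° lat → SW at lon -108°, lat 18°.
Subsquare k=10, q=16: +10·0.0833333° lon, +16·0.0416667° lat → SW at lon -107.167°, lat 18.6667°.
Cell spans 0.0833333° lon × 0.0416667° lat. NE corner is SW corner plus one full cell.
latitude 18.7083, longitude -107.0833.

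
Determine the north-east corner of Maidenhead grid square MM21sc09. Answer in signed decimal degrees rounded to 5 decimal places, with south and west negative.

31.12500, 65.50833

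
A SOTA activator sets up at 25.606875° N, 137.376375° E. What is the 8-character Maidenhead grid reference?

PL85qo55

Shift to the Maidenhead origin (180°W, 90°S): lon 317.37637, lat 115.60688.
Field: 317.37637/20 → 15 → P, 115.60688/10 → 11 → L; chars PL.
Square: 17.37637/2 → 8, 5.60688/1 → 5; chars 85.
Subsquare: 1.37637/0.0833333 → 16 → q, 0.60688/0.0416667 → 14 → o; chars qo.
Extended square: 0.04304/0.00833333 → 5, 0.02354/0.00416667 → 5; chars 55.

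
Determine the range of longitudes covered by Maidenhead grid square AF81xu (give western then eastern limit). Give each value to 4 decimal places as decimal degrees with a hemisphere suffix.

162.0833° W, 162.0000° W

Field A=0, F=5: +0·20° lon, +5·10° lat → SW at lon -180°, lat -40°.
Square 8, 1: +8·2° lon, +1·1° lat → SW at lon -164°, lat -39°.
Subsquare x=23, u=20: +23·0.0833333° lon, +20·0.0416667° lat → SW at lon -162.083°, lat -38.1667°.
Cell spans 0.0833333° lon × 0.0416667° lat.
west 162.0833° W, east 162.0000° W.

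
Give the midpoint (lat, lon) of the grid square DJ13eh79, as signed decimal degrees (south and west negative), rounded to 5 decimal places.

3.33125, -117.60417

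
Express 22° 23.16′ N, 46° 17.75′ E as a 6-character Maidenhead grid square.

Offset from 180°W / 90°S: lon 226.2958°, lat 112.3860°.
Field (20°×10°, letters A–R): 226.2958/20 → 11 → L, 112.3860/10 → 11 → L; chars LL.
Square (2°×1°, digits 0–9): 6.2958/2 → 3, 2.3860/1 → 2; chars 32.
Subsquare (5′×2.5′, letters a–x): 0.2958/0.0833333 → 3 → d, 0.3860/0.0416667 → 9 → j; chars dj.

LL32dj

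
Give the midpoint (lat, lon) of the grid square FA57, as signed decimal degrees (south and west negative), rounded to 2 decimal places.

-82.50, -69.00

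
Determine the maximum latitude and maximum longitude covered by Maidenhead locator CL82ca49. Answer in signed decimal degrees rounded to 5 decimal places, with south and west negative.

Field C=2, L=11: +2·20° lon, +11·10° lat → SW at lon -140°, lat 20°.
Square 8, 2: +8·2° lon, +2·1° lat → SW at lon -124°, lat 22°.
Subsquare c=2, a=0: +2·0.0833333° lon, +0·0.0416667° lat → SW at lon -123.833°, lat 22°.
Extended square 4, 9: +4·0.00833333° lon, +9·0.00416667° lat → SW at lon -123.8°, lat 22.0375°.
Cell spans 0.00833333° lon × 0.00416667° lat. NE corner is SW corner plus one full cell.
latitude 22.04167, longitude -123.79167.

22.04167, -123.79167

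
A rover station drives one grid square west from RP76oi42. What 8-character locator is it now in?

Longitude extended square 4; −1 → 3.
The latitude characters are unchanged.

RP76oi32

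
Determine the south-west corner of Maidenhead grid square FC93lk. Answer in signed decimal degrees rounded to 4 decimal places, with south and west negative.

-66.5833, -61.0833

Field F=5, C=2: +5·20° lon, +2·10° lat → SW at lon -80°, lat -70°.
Square 9, 3: +9·2° lon, +3·1° lat → SW at lon -62°, lat -67°.
Subsquare l=11, k=10: +11·0.0833333° lon, +10·0.0416667° lat → SW at lon -61.0833°, lat -66.5833°.
latitude -66.5833, longitude -61.0833.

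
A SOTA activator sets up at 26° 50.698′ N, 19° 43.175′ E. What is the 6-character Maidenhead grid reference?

JL96uu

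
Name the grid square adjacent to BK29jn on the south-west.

BK29im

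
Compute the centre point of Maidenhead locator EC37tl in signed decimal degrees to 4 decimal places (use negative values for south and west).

-62.5208, -92.3750

Field E=4, C=2: +4·20° lon, +2·10° lat → SW at lon -100°, lat -70°.
Square 3, 7: +3·2° lon, +7·1° lat → SW at lon -94°, lat -63°.
Subsquare t=19, l=11: +19·0.0833333° lon, +11·0.0416667° lat → SW at lon -92.4167°, lat -62.5417°.
Cell spans 0.0833333° lon × 0.0416667° lat. Centre is SW corner plus half of each.
latitude -62.5208, longitude -92.3750.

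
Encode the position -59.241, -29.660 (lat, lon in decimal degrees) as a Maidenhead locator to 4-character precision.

HD50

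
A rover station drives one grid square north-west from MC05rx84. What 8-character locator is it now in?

MC05rx75

Longitude extended square 8; −1 → 7.
Latitude extended square 4; +1 → 5.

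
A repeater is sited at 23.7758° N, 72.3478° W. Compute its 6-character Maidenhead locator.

Offset from 180°W / 90°S: lon 107.6522°, lat 113.7758°.
Field (20°×10°, letters A–R): 107.6522/20 → 5 → F, 113.7758/10 → 11 → L; chars FL.
Square (2°×1°, digits 0–9): 7.6522/2 → 3, 3.7758/1 → 3; chars 33.
Subsquare (5′×2.5′, letters a–x): 1.6522/0.0833333 → 19 → t, 0.7758/0.0416667 → 18 → s; chars ts.

FL33ts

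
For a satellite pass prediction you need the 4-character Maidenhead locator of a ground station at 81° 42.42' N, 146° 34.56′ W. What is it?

BR61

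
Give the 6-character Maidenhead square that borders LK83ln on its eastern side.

LK83mn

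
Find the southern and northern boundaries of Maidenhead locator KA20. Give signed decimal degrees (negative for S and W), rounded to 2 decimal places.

-90.00, -89.00

Field K=10, A=0: +10·20° lon, +0·10° lat → SW at lon 20°, lat -90°.
Square 2, 0: +2·2° lon, +0·1° lat → SW at lon 24°, lat -90°.
Cell spans 2° lon × 1° lat.
south -90.00, north -89.00.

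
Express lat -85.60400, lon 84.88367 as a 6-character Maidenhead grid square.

NA24kj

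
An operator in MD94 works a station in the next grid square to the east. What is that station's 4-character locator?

ND04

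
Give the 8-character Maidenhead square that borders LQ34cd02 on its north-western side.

LQ34bd93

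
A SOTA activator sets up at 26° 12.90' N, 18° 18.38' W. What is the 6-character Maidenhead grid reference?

IL06uf

Offset from 180°W / 90°S: lon 161.6937°, lat 116.2150°.
Field: 161.6937/20 → 8 → I, 116.2150/10 → 11 → L; chars IL.
Square: 1.6937/2 → 0, 6.2150/1 → 6; chars 06.
Subsquare: 1.6937/0.0833333 → 20 → u, 0.2150/0.0416667 → 5 → f; chars uf.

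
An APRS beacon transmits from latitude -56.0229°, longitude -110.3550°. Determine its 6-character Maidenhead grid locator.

Add 180° to longitude and 90° to latitude: 69.6450, 33.9771.
Field (20°×10°, letters A–R): lon ⌊69.6450/20⌋ = 3 → D; lat ⌊33.9771/10⌋ = 3 → D.
Square (2°×1°, digits 0–9): lon ⌊9.6450/2⌋ = 4; lat ⌊3.9771/1⌋ = 3.
Subsquare (5′×2.5′, letters a–x): lon ⌊1.6450/0.0833333⌋ = 19 → t; lat ⌊0.9771/0.0416667⌋ = 23 → x.

DD43tx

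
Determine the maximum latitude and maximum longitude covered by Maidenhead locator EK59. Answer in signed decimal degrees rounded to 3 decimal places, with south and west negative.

Field E=4, K=10: +4·20° lon, +10·10° lat → SW at lon -100°, lat 10°.
Square 5, 9: +5·2° lon, +9·1° lat → SW at lon -90°, lat 19°.
Cell spans 2° lon × 1° lat. NE corner is SW corner plus one full cell.
latitude 20.000, longitude -88.000.

20.000, -88.000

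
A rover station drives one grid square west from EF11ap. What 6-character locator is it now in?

EF01xp

Longitude subsquare a = 0; −1 → -1, wraps to 23 = x, carry into square.
Longitude square 1; −1 → 0.
The latitude characters are unchanged.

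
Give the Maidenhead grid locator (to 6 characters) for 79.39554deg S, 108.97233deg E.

OB40lo

Add 180° to longitude and 90° to latitude: 288.9723, 10.6045.
Field: lon ⌊288.9723/20⌋ = 14 → O; lat ⌊10.6045/10⌋ = 1 → B.
Square: lon ⌊8.9723/2⌋ = 4; lat ⌊0.6045/1⌋ = 0.
Subsquare: lon ⌊0.9723/0.0833333⌋ = 11 → l; lat ⌊0.6045/0.0416667⌋ = 14 → o.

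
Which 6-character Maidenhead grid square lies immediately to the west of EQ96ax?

EQ86xx

Longitude subsquare a = 0; −1 → -1, wraps to 23 = x, carry into square.
Longitude square 9; −1 → 8.
The latitude characters are unchanged.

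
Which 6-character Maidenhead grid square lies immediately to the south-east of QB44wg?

QB44xf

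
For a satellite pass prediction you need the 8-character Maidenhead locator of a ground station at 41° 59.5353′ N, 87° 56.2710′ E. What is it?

NN31xx28

Add 180° to longitude and 90° to latitude: 267.93785, 131.99226.
Field: lon ⌊267.93785/20⌋ = 13 → N; lat ⌊131.99226/10⌋ = 13 → N.
Square: lon ⌊7.93785/2⌋ = 3; lat ⌊1.99226/1⌋ = 1.
Subsquare: lon ⌊1.93785/0.0833333⌋ = 23 → x; lat ⌊0.99226/0.0416667⌋ = 23 → x.
Extended square: lon ⌊0.02118/0.00833333⌋ = 2; lat ⌊0.03392/0.00416667⌋ = 8.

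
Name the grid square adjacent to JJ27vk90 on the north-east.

JJ27wk01

Longitude extended square 9; +1 → 10, wraps to 0, carry into subsquare.
Longitude subsquare v = 21; +1 → 22 = w.
Latitude extended square 0; +1 → 1.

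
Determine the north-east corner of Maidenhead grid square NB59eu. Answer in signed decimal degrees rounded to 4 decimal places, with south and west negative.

Field N=13, B=1: +13·20° lon, +1·10° lat → SW at lon 80°, lat -80°.
Square 5, 9: +5·2° lon, +9·1° lat → SW at lon 90°, lat -71°.
Subsquare e=4, u=20: +4·0.0833333° lon, +20·0.0416667° lat → SW at lon 90.3333°, lat -70.1667°.
Cell spans 0.0833333° lon × 0.0416667° lat. NE corner is SW corner plus one full cell.
latitude -70.1250, longitude 90.4167.

-70.1250, 90.4167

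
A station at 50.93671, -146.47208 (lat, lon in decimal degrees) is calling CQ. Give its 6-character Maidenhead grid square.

BO60sw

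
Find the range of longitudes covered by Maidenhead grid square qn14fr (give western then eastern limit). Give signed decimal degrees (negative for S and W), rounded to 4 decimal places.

142.4167, 142.5000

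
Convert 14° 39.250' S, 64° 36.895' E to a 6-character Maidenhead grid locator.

MH25hi

Add 180° to longitude and 90° to latitude: 244.6149, 75.3458.
Field (20°×10°, letters A–R): 244.6149/20 → 12 → M, 75.3458/10 → 7 → H; chars MH.
Square (2°×1°, digits 0–9): 4.6149/2 → 2, 5.3458/1 → 5; chars 25.
Subsquare (5′×2.5′, letters a–x): 0.6149/0.0833333 → 7 → h, 0.3458/0.0416667 → 8 → i; chars hi.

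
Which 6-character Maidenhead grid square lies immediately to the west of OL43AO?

Longitude subsquare a = 0; −1 → -1, wraps to 23 = x, carry into square.
Longitude square 4; −1 → 3.
The latitude characters are unchanged.

OL33xo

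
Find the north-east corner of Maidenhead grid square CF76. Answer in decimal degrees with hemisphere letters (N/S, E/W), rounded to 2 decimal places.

33.00° S, 124.00° W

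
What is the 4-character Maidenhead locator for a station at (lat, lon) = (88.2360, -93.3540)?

Offset from 180°W / 90°S: lon 86.65°, lat 178.24°.
Field: 86.65/20 → 4 → E, 178.24/10 → 17 → R; chars ER.
Square: 6.65/2 → 3, 8.24/1 → 8; chars 38.

ER38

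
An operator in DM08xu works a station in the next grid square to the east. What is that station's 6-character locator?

DM18au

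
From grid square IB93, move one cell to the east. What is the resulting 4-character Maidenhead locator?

JB03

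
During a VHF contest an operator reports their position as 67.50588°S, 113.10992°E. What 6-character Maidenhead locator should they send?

Offset from 180°W / 90°S: lon 293.1099°, lat 22.4941°.
Field (20°×10°, letters A–R): 293.1099/20 → 14 → O, 22.4941/10 → 2 → C; chars OC.
Square (2°×1°, digits 0–9): 13.1099/2 → 6, 2.4941/1 → 2; chars 62.
Subsquare (5′×2.5′, letters a–x): 1.1099/0.0833333 → 13 → n, 0.4941/0.0416667 → 11 → l; chars nl.

OC62nl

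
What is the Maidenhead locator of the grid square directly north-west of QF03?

PF94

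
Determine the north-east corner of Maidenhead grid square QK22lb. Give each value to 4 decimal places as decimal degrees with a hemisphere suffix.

12.0833° N, 145.0000° E

Field Q=16, K=10: +16·20° lon, +10·10° lat → SW at lon 140°, lat 10°.
Square 2, 2: +2·2° lon, +2·1° lat → SW at lon 144°, lat 12°.
Subsquare l=11, b=1: +11·0.0833333° lon, +1·0.0416667° lat → SW at lon 144.917°, lat 12.0417°.
Cell spans 0.0833333° lon × 0.0416667° lat. NE corner is SW corner plus one full cell.
latitude 12.0833° N, longitude 145.0000° E.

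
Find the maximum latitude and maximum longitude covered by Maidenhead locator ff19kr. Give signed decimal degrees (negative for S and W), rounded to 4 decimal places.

-30.2500, -77.0833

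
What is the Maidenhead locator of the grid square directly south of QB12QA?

QB11qx

Latitude subsquare a = 0; −1 → -1, wraps to 23 = x, carry into square.
Latitude square 2; −1 → 1.
The longitude characters are unchanged.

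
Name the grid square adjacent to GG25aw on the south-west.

GG15xv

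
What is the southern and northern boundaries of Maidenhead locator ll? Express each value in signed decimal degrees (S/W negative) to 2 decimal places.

20.00, 30.00

Field L=11, L=11: +11·20° lon, +11·10° lat → SW at lon 40°, lat 20°.
Cell spans 20° lon × 10° lat.
south 20.00, north 30.00.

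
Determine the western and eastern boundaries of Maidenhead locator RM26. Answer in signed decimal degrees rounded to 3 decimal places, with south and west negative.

Field R=17, M=12: +17·20° lon, +12·10° lat → SW at lon 160°, lat 30°.
Square 2, 6: +2·2° lon, +6·1° lat → SW at lon 164°, lat 36°.
Cell spans 2° lon × 1° lat.
west 164.000, east 166.000.

164.000, 166.000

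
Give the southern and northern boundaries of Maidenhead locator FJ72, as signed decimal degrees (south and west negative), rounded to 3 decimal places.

2.000, 3.000

Field F=5, J=9: +5·20° lon, +9·10° lat → SW at lon -80°, lat 0°.
Square 7, 2: +7·2° lon, +2·1° lat → SW at lon -66°, lat 2°.
Cell spans 2° lon × 1° lat.
south 2.000, north 3.000.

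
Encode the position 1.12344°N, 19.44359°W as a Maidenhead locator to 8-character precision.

IJ01gc69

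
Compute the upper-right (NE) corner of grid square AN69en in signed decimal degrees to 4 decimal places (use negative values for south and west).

Field A=0, N=13: +0·20° lon, +13·10° lat → SW at lon -180°, lat 40°.
Square 6, 9: +6·2° lon, +9·1° lat → SW at lon -168°, lat 49°.
Subsquare e=4, n=13: +4·0.0833333° lon, +13·0.0416667° lat → SW at lon -167.667°, lat 49.5417°.
Cell spans 0.0833333° lon × 0.0416667° lat. NE corner is SW corner plus one full cell.
latitude 49.5833, longitude -167.5833.

49.5833, -167.5833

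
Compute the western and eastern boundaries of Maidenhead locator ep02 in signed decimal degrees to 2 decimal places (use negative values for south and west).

-100.00, -98.00

Field E=4, P=15: +4·20° lon, +15·10° lat → SW at lon -100°, lat 60°.
Square 0, 2: +0·2° lon, +2·1° lat → SW at lon -100°, lat 62°.
Cell spans 2° lon × 1° lat.
west -100.00, east -98.00.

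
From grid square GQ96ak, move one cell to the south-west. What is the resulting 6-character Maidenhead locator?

GQ86xj

Longitude subsquare a = 0; −1 → -1, wraps to 23 = x, carry into square.
Longitude square 9; −1 → 8.
Latitude subsquare k = 10; −1 → 9 = j.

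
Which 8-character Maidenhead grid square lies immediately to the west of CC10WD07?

CC10vd97

Longitude extended square 0; −1 → -1, wraps to 9, carry into subsquare.
Longitude subsquare w = 22; −1 → 21 = v.
The latitude characters are unchanged.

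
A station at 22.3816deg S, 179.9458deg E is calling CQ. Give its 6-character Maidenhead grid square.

RG97xo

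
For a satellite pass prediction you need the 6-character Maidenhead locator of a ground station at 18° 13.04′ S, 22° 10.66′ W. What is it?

HH81vs

Add 180° to longitude and 90° to latitude: 157.8223, 71.7827.
Field: lon ⌊157.8223/20⌋ = 7 → H; lat ⌊71.7827/10⌋ = 7 → H.
Square: lon ⌊17.8223/2⌋ = 8; lat ⌊1.7827/1⌋ = 1.
Subsquare: lon ⌊1.8223/0.0833333⌋ = 21 → v; lat ⌊0.7827/0.0416667⌋ = 18 → s.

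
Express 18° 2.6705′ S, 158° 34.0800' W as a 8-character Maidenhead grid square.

BH01rw19

Offset from 180°W / 90°S: lon 21.43200°, lat 71.95549°.
Field: 21.43200/20 → 1 → B, 71.95549/10 → 7 → H; chars BH.
Square: 1.43200/2 → 0, 1.95549/1 → 1; chars 01.
Subsquare: 1.43200/0.0833333 → 17 → r, 0.95549/0.0416667 → 22 → w; chars rw.
Extended square: 0.01533/0.00833333 → 1, 0.03882/0.00416667 → 9; chars 19.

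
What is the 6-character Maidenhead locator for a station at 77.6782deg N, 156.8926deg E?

QQ87kq

Add 180° to longitude and 90° to latitude: 336.8926, 167.6782.
Field: lon ⌊336.8926/20⌋ = 16 → Q; lat ⌊167.6782/10⌋ = 16 → Q.
Square: lon ⌊16.8926/2⌋ = 8; lat ⌊7.6782/1⌋ = 7.
Subsquare: lon ⌊0.8926/0.0833333⌋ = 10 → k; lat ⌊0.6782/0.0416667⌋ = 16 → q.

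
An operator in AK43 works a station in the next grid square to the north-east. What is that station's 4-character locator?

AK54

Longitude square 4; +1 → 5.
Latitude square 3; +1 → 4.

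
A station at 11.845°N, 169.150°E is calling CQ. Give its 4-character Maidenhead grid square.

RK41

Shift to the Maidenhead origin (180°W, 90°S): lon 349.15, lat 101.84.
Field: 349.15/20 → 17 → R, 101.84/10 → 10 → K; chars RK.
Square: 9.15/2 → 4, 1.84/1 → 1; chars 41.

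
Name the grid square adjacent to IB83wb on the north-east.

IB83xc

Longitude subsquare w = 22; +1 → 23 = x.
Latitude subsquare b = 1; +1 → 2 = c.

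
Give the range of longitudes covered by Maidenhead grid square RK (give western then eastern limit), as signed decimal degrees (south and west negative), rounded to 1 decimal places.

160.0, 180.0

Field R=17, K=10: +17·20° lon, +10·10° lat → SW at lon 160°, lat 10°.
Cell spans 20° lon × 10° lat.
west 160.0, east 180.0.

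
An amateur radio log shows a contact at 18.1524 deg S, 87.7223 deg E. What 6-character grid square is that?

Add 180° to longitude and 90° to latitude: 267.7223, 71.8476.
Field: lon ⌊267.7223/20⌋ = 13 → N; lat ⌊71.8476/10⌋ = 7 → H.
Square: lon ⌊7.7223/2⌋ = 3; lat ⌊1.8476/1⌋ = 1.
Subsquare: lon ⌊1.7223/0.0833333⌋ = 20 → u; lat ⌊0.8476/0.0416667⌋ = 20 → u.

NH31uu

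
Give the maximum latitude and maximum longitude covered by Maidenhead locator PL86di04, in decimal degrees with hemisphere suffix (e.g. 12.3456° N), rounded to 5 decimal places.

26.35417° N, 136.25833° E

Field P=15, L=11: +15·20° lon, +11·10° lat → SW at lon 120°, lat 20°.
Square 8, 6: +8·2° lon, +6·1° lat → SW at lon 136°, lat 26°.
Subsquare d=3, i=8: +3·0.0833333° lon, +8·0.0416667° lat → SW at lon 136.25°, lat 26.3333°.
Extended square 0, 4: +0·0.00833333° lon, +4·0.00416667° lat → SW at lon 136.25°, lat 26.35°.
Cell spans 0.00833333° lon × 0.00416667° lat. NE corner is SW corner plus one full cell.
latitude 26.35417° N, longitude 136.25833° E.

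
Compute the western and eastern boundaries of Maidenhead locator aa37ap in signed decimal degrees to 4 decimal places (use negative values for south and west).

-174.0000, -173.9167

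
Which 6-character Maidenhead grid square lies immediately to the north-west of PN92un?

PN92to

Longitude subsquare u = 20; −1 → 19 = t.
Latitude subsquare n = 13; +1 → 14 = o.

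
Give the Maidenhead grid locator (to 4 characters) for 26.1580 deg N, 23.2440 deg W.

HL86

Shift to the Maidenhead origin (180°W, 90°S): lon 156.76, lat 116.16.
Field (20°×10°, letters A–R): lon ⌊156.76/20⌋ = 7 → H; lat ⌊116.16/10⌋ = 11 → L.
Square (2°×1°, digits 0–9): lon ⌊16.76/2⌋ = 8; lat ⌊6.16/1⌋ = 6.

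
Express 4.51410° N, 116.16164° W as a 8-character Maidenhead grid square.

DJ14wm03

Add 180° to longitude and 90° to latitude: 63.83836, 94.51410.
Field: lon ⌊63.83836/20⌋ = 3 → D; lat ⌊94.51410/10⌋ = 9 → J.
Square: lon ⌊3.83836/2⌋ = 1; lat ⌊4.51410/1⌋ = 4.
Subsquare: lon ⌊1.83836/0.0833333⌋ = 22 → w; lat ⌊0.51410/0.0416667⌋ = 12 → m.
Extended square: lon ⌊0.00503/0.00833333⌋ = 0; lat ⌊0.01410/0.00416667⌋ = 3.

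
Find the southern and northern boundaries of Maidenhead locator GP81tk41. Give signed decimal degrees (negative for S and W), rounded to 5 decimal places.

61.42083, 61.42500

Field G=6, P=15: +6·20° lon, +15·10° lat → SW at lon -60°, lat 60°.
Square 8, 1: +8·2° lon, +1·1° lat → SW at lon -44°, lat 61°.
Subsquare t=19, k=10: +19·0.0833333° lon, +10·0.0416667° lat → SW at lon -42.4167°, lat 61.4167°.
Extended square 4, 1: +4·0.00833333° lon, +1·0.00416667° lat → SW at lon -42.3833°, lat 61.4208°.
Cell spans 0.00833333° lon × 0.00416667° lat.
south 61.42083, north 61.42500.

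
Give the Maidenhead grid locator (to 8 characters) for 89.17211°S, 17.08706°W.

IA10kt98

Add 180° to longitude and 90° to latitude: 162.91294, 0.82789.
Field: lon ⌊162.91294/20⌋ = 8 → I; lat ⌊0.82789/10⌋ = 0 → A.
Square: lon ⌊2.91294/2⌋ = 1; lat ⌊0.82789/1⌋ = 0.
Subsquare: lon ⌊0.91294/0.0833333⌋ = 10 → k; lat ⌊0.82789/0.0416667⌋ = 19 → t.
Extended square: lon ⌊0.07961/0.00833333⌋ = 9; lat ⌊0.03622/0.00416667⌋ = 8.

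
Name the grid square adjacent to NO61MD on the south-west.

NO61lc

Longitude subsquare m = 12; −1 → 11 = l.
Latitude subsquare d = 3; −1 → 2 = c.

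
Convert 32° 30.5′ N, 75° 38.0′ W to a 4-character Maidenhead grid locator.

Add 180° to longitude and 90° to latitude: 104.37, 122.51.
Field: lon ⌊104.37/20⌋ = 5 → F; lat ⌊122.51/10⌋ = 12 → M.
Square: lon ⌊4.37/2⌋ = 2; lat ⌊2.51/1⌋ = 2.

FM22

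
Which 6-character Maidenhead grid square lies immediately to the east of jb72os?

Longitude subsquare o = 14; +1 → 15 = p.
The latitude characters are unchanged.

JB72ps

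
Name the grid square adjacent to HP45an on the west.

HP35xn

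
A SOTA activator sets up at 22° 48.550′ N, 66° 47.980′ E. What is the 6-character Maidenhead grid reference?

ML32jt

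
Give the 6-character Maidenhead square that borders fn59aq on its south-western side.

FN49xp

Longitude subsquare a = 0; −1 → -1, wraps to 23 = x, carry into square.
Longitude square 5; −1 → 4.
Latitude subsquare q = 16; −1 → 15 = p.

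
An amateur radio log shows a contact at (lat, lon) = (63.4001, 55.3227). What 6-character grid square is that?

LP73pj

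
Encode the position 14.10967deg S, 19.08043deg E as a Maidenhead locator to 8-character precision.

JH95mv93

Shift to the Maidenhead origin (180°W, 90°S): lon 199.08043, lat 75.89033.
Field (20°×10°, letters A–R): 199.08043/20 → 9 → J, 75.89033/10 → 7 → H; chars JH.
Square (2°×1°, digits 0–9): 19.08043/2 → 9, 5.89033/1 → 5; chars 95.
Subsquare (5′×2.5′, letters a–x): 1.08043/0.0833333 → 12 → m, 0.89033/0.0416667 → 21 → v; chars mv.
Extended square (30″×15″, digits 0–9): 0.08043/0.00833333 → 9, 0.01533/0.00416667 → 3; chars 93.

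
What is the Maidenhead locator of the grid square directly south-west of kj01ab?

Longitude subsquare a = 0; −1 → -1, wraps to 23 = x, carry into square.
Longitude square 0; −1 → -1, wraps to 9, carry into field.
Longitude field K = 10; −1 → 9 = J.
Latitude subsquare b = 1; −1 → 0 = a.

JJ91xa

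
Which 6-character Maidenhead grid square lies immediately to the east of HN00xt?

HN10at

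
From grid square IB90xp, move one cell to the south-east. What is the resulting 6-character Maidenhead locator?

Longitude subsquare x = 23; +1 → 24, wraps to 0 = a, carry into square.
Longitude square 9; +1 → 10, wraps to 0, carry into field.
Longitude field I = 8; +1 → 9 = J.
Latitude subsquare p = 15; −1 → 14 = o.

JB00ao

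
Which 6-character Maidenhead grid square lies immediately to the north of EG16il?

EG16im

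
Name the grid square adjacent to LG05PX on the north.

LG06pa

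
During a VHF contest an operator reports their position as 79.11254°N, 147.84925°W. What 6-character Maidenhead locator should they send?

BQ69bc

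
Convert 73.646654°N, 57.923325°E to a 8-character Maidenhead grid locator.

LQ83xp05

Offset from 180°W / 90°S: lon 237.92333°, lat 163.64665°.
Field: 237.92333/20 → 11 → L, 163.64665/10 → 16 → Q; chars LQ.
Square: 17.92333/2 → 8, 3.64665/1 → 3; chars 83.
Subsquare: 1.92333/0.0833333 → 23 → x, 0.64665/0.0416667 → 15 → p; chars xp.
Extended square: 0.00666/0.00833333 → 0, 0.02165/0.00416667 → 5; chars 05.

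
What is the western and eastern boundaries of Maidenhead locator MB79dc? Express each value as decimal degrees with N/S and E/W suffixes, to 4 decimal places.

Field M=12, B=1: +12·20° lon, +1·10° lat → SW at lon 60°, lat -80°.
Square 7, 9: +7·2° lon, +9·1° lat → SW at lon 74°, lat -71°.
Subsquare d=3, c=2: +3·0.0833333° lon, +2·0.0416667° lat → SW at lon 74.25°, lat -70.9167°.
Cell spans 0.0833333° lon × 0.0416667° lat.
west 74.2500° E, east 74.3333° E.

74.2500° E, 74.3333° E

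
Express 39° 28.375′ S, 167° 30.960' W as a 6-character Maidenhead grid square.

Shift to the Maidenhead origin (180°W, 90°S): lon 12.4840, lat 50.5271.
Field (20°×10°, letters A–R): 12.4840/20 → 0 → A, 50.5271/10 → 5 → F; chars AF.
Square (2°×1°, digits 0–9): 12.4840/2 → 6, 0.5271/1 → 0; chars 60.
Subsquare (5′×2.5′, letters a–x): 0.4840/0.0833333 → 5 → f, 0.5271/0.0416667 → 12 → m; chars fm.

AF60fm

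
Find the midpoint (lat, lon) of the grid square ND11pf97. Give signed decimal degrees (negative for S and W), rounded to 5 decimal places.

-58.76042, 83.32917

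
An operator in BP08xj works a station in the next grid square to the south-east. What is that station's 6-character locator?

BP18ai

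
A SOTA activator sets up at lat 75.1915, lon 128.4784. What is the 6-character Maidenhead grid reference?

PQ45fe

Add 180° to longitude and 90° to latitude: 308.4784, 165.1915.
Field (20°×10°, letters A–R): lon ⌊308.4784/20⌋ = 15 → P; lat ⌊165.1915/10⌋ = 16 → Q.
Square (2°×1°, digits 0–9): lon ⌊8.4784/2⌋ = 4; lat ⌊5.1915/1⌋ = 5.
Subsquare (5′×2.5′, letters a–x): lon ⌊0.4784/0.0833333⌋ = 5 → f; lat ⌊0.1915/0.0416667⌋ = 4 → e.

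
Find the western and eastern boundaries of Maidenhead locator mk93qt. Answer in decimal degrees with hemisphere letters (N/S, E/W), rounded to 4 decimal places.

Field M=12, K=10: +12·20° lon, +10·10° lat → SW at lon 60°, lat 10°.
Square 9, 3: +9·2° lon, +3·1° lat → SW at lon 78°, lat 13°.
Subsquare q=16, t=19: +16·0.0833333° lon, +19·0.0416667° lat → SW at lon 79.3333°, lat 13.7917°.
Cell spans 0.0833333° lon × 0.0416667° lat.
west 79.3333° E, east 79.4167° E.

79.3333° E, 79.4167° E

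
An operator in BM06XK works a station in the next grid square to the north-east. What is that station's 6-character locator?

BM16al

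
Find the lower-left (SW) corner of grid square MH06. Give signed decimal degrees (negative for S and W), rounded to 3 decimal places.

-14.000, 60.000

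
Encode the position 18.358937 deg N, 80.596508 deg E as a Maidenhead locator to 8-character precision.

Add 180° to longitude and 90° to latitude: 260.59651, 108.35894.
Field: lon ⌊260.59651/20⌋ = 13 → N; lat ⌊108.35894/10⌋ = 10 → K.
Square: lon ⌊0.59651/2⌋ = 0; lat ⌊8.35894/1⌋ = 8.
Subsquare: lon ⌊0.59651/0.0833333⌋ = 7 → h; lat ⌊0.35894/0.0416667⌋ = 8 → i.
Extended square: lon ⌊0.01317/0.00833333⌋ = 1; lat ⌊0.02560/0.00416667⌋ = 6.

NK08hi16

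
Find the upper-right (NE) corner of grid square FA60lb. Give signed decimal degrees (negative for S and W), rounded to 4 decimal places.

-89.9167, -67.0000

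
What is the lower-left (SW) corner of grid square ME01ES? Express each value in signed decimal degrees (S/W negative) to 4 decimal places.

Field M=12, E=4: +12·20° lon, +4·10° lat → SW at lon 60°, lat -50°.
Square 0, 1: +0·2° lon, +1·1° lat → SW at lon 60°, lat -49°.
Subsquare e=4, s=18: +4·0.0833333° lon, +18·0.0416667° lat → SW at lon 60.3333°, lat -48.25°.
latitude -48.2500, longitude 60.3333.

-48.2500, 60.3333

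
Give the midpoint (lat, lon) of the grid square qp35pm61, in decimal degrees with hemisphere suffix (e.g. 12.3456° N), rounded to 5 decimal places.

65.50625° N, 147.30417° E

Field Q=16, P=15: +16·20° lon, +15·10° lat → SW at lon 140°, lat 60°.
Square 3, 5: +3·2° lon, +5·1° lat → SW at lon 146°, lat 65°.
Subsquare p=15, m=12: +15·0.0833333° lon, +12·0.0416667° lat → SW at lon 147.25°, lat 65.5°.
Extended square 6, 1: +6·0.00833333° lon, +1·0.00416667° lat → SW at lon 147.3°, lat 65.5042°.
Cell spans 0.00833333° lon × 0.00416667° lat. Centre is SW corner plus half of each.
latitude 65.50625° N, longitude 147.30417° E.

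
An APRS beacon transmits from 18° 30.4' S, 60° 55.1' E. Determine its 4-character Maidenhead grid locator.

Shift to the Maidenhead origin (180°W, 90°S): lon 240.92, lat 71.49.
Field: lon ⌊240.92/20⌋ = 12 → M; lat ⌊71.49/10⌋ = 7 → H.
Square: lon ⌊0.92/2⌋ = 0; lat ⌊1.49/1⌋ = 1.

MH01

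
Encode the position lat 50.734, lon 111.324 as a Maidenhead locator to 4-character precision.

OO50

Shift to the Maidenhead origin (180°W, 90°S): lon 291.32, lat 140.73.
Field: lon ⌊291.32/20⌋ = 14 → O; lat ⌊140.73/10⌋ = 14 → O.
Square: lon ⌊11.32/2⌋ = 5; lat ⌊0.73/1⌋ = 0.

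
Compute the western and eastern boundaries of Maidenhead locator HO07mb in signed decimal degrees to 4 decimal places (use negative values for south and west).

-39.0000, -38.9167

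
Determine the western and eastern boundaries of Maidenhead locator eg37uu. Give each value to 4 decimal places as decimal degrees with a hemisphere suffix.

92.3333° W, 92.2500° W

Field E=4, G=6: +4·20° lon, +6·10° lat → SW at lon -100°, lat -30°.
Square 3, 7: +3·2° lon, +7·1° lat → SW at lon -94°, lat -23°.
Subsquare u=20, u=20: +20·0.0833333° lon, +20·0.0416667° lat → SW at lon -92.3333°, lat -22.1667°.
Cell spans 0.0833333° lon × 0.0416667° lat.
west 92.3333° W, east 92.2500° W.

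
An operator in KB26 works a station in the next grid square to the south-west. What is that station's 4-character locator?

KB15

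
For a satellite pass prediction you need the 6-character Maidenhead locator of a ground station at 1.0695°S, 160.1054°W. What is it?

AI98ww

Shift to the Maidenhead origin (180°W, 90°S): lon 19.8946, lat 88.9305.
Field: lon ⌊19.8946/20⌋ = 0 → A; lat ⌊88.9305/10⌋ = 8 → I.
Square: lon ⌊19.8946/2⌋ = 9; lat ⌊8.9305/1⌋ = 8.
Subsquare: lon ⌊1.8946/0.0833333⌋ = 22 → w; lat ⌊0.9305/0.0416667⌋ = 22 → w.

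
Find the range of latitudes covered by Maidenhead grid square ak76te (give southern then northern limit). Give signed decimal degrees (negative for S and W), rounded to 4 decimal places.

Field A=0, K=10: +0·20° lon, +10·10° lat → SW at lon -180°, lat 10°.
Square 7, 6: +7·2° lon, +6·1° lat → SW at lon -166°, lat 16°.
Subsquare t=19, e=4: +19·0.0833333° lon, +4·0.0416667° lat → SW at lon -164.417°, lat 16.1667°.
Cell spans 0.0833333° lon × 0.0416667° lat.
south 16.1667, north 16.2083.

16.1667, 16.2083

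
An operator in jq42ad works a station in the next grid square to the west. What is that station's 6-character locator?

JQ32xd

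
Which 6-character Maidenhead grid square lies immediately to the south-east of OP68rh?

Longitude subsquare r = 17; +1 → 18 = s.
Latitude subsquare h = 7; −1 → 6 = g.

OP68sg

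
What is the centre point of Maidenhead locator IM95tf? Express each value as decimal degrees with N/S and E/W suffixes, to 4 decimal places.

35.2292° N, 0.3750° W

Field I=8, M=12: +8·20° lon, +12·10° lat → SW at lon -20°, lat 30°.
Square 9, 5: +9·2° lon, +5·1° lat → SW at lon -2°, lat 35°.
Subsquare t=19, f=5: +19·0.0833333° lon, +5·0.0416667° lat → SW at lon -0.416667°, lat 35.2083°.
Cell spans 0.0833333° lon × 0.0416667° lat. Centre is SW corner plus half of each.
latitude 35.2292° N, longitude 0.3750° W.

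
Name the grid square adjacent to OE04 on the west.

Longitude square 0; −1 → -1, wraps to 9, carry into field.
Longitude field O = 14; −1 → 13 = N.
The latitude characters are unchanged.

NE94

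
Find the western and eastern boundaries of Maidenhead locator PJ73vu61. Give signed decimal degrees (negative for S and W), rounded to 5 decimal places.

Field P=15, J=9: +15·20° lon, +9·10° lat → SW at lon 120°, lat 0°.
Square 7, 3: +7·2° lon, +3·1° lat → SW at lon 134°, lat 3°.
Subsquare v=21, u=20: +21·0.0833333° lon, +20·0.0416667° lat → SW at lon 135.75°, lat 3.83333°.
Extended square 6, 1: +6·0.00833333° lon, +1·0.00416667° lat → SW at lon 135.8°, lat 3.8375°.
Cell spans 0.00833333° lon × 0.00416667° lat.
west 135.80000, east 135.80833.

135.80000, 135.80833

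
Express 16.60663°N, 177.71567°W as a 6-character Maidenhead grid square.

Offset from 180°W / 90°S: lon 2.2843°, lat 106.6066°.
Field: lon ⌊2.2843/20⌋ = 0 → A; lat ⌊106.6066/10⌋ = 10 → K.
Square: lon ⌊2.2843/2⌋ = 1; lat ⌊6.6066/1⌋ = 6.
Subsquare: lon ⌊0.2843/0.0833333⌋ = 3 → d; lat ⌊0.6066/0.0416667⌋ = 14 → o.

AK16do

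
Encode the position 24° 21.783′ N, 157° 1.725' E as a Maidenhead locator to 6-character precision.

QL84mi

Offset from 180°W / 90°S: lon 337.0288°, lat 114.3631°.
Field: lon ⌊337.0288/20⌋ = 16 → Q; lat ⌊114.3631/10⌋ = 11 → L.
Square: lon ⌊17.0288/2⌋ = 8; lat ⌊4.3631/1⌋ = 4.
Subsquare: lon ⌊1.0288/0.0833333⌋ = 12 → m; lat ⌊0.3631/0.0416667⌋ = 8 → i.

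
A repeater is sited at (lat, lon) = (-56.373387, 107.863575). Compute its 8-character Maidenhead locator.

OD33wp30

Shift to the Maidenhead origin (180°W, 90°S): lon 287.86357, lat 33.62661.
Field: lon ⌊287.86357/20⌋ = 14 → O; lat ⌊33.62661/10⌋ = 3 → D.
Square: lon ⌊7.86357/2⌋ = 3; lat ⌊3.62661/1⌋ = 3.
Subsquare: lon ⌊1.86357/0.0833333⌋ = 22 → w; lat ⌊0.62661/0.0416667⌋ = 15 → p.
Extended square: lon ⌊0.03024/0.00833333⌋ = 3; lat ⌊0.00161/0.00416667⌋ = 0.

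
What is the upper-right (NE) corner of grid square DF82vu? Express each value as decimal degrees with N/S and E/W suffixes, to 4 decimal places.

37.1250° S, 102.1667° W

Field D=3, F=5: +3·20° lon, +5·10° lat → SW at lon -120°, lat -40°.
Square 8, 2: +8·2° lon, +2·1° lat → SW at lon -104°, lat -38°.
Subsquare v=21, u=20: +21·0.0833333° lon, +20·0.0416667° lat → SW at lon -102.25°, lat -37.1667°.
Cell spans 0.0833333° lon × 0.0416667° lat. NE corner is SW corner plus one full cell.
latitude 37.1250° S, longitude 102.1667° W.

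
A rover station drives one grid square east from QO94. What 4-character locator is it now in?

Longitude square 9; +1 → 10, wraps to 0, carry into field.
Longitude field Q = 16; +1 → 17 = R.
The latitude characters are unchanged.

RO04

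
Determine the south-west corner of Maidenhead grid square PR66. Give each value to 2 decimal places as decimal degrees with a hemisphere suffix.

86.00° N, 132.00° E

Field P=15, R=17: +15·20° lon, +17·10° lat → SW at lon 120°, lat 80°.
Square 6, 6: +6·2° lon, +6·1° lat → SW at lon 132°, lat 86°.
latitude 86.00° N, longitude 132.00° E.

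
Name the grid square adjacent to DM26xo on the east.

Longitude subsquare x = 23; +1 → 24, wraps to 0 = a, carry into square.
Longitude square 2; +1 → 3.
The latitude characters are unchanged.

DM36ao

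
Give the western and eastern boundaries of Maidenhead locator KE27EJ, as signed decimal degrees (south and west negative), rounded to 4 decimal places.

Field K=10, E=4: +10·20° lon, +4·10° lat → SW at lon 20°, lat -50°.
Square 2, 7: +2·2° lon, +7·1° lat → SW at lon 24°, lat -43°.
Subsquare e=4, j=9: +4·0.0833333° lon, +9·0.0416667° lat → SW at lon 24.3333°, lat -42.625°.
Cell spans 0.0833333° lon × 0.0416667° lat.
west 24.3333, east 24.4167.

24.3333, 24.4167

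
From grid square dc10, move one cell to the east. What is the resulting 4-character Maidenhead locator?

DC20

Longitude square 1; +1 → 2.
The latitude characters are unchanged.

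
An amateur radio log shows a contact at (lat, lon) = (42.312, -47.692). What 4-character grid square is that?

GN62

Shift to the Maidenhead origin (180°W, 90°S): lon 132.31, lat 132.31.
Field: lon ⌊132.31/20⌋ = 6 → G; lat ⌊132.31/10⌋ = 13 → N.
Square: lon ⌊12.31/2⌋ = 6; lat ⌊2.31/1⌋ = 2.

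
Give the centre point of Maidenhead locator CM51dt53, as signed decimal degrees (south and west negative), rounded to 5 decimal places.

Field C=2, M=12: +2·20° lon, +12·10° lat → SW at lon -140°, lat 30°.
Square 5, 1: +5·2° lon, +1·1° lat → SW at lon -130°, lat 31°.
Subsquare d=3, t=19: +3·0.0833333° lon, +19·0.0416667° lat → SW at lon -129.75°, lat 31.7917°.
Extended square 5, 3: +5·0.00833333° lon, +3·0.00416667° lat → SW at lon -129.708°, lat 31.8042°.
Cell spans 0.00833333° lon × 0.00416667° lat. Centre is SW corner plus half of each.
latitude 31.80625, longitude -129.70417.

31.80625, -129.70417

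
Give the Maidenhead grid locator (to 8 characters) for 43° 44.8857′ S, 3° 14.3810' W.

IE86jg10

Offset from 180°W / 90°S: lon 176.76032°, lat 46.25191°.
Field: 176.76032/20 → 8 → I, 46.25191/10 → 4 → E; chars IE.
Square: 16.76032/2 → 8, 6.25191/1 → 6; chars 86.
Subsquare: 0.76032/0.0833333 → 9 → j, 0.25191/0.0416667 → 6 → g; chars jg.
Extended square: 0.01032/0.00833333 → 1, 0.00191/0.00416667 → 0; chars 10.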